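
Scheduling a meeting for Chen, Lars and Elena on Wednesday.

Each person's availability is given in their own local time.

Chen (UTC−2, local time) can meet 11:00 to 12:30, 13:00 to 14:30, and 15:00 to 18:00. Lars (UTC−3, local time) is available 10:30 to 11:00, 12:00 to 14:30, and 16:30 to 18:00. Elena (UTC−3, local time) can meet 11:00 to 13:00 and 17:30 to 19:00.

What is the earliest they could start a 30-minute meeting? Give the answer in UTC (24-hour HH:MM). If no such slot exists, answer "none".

Chen → UTC: 13:00–14:30, 15:00–16:30, 17:00–20:00.
Lars → UTC: 13:30–14:00, 15:00–17:30, 19:30–21:00.
Elena → UTC: 14:00–16:00, 20:30–22:00.
Chen ∩ Lars: 13:30–14:00, 15:00–16:30, 17:00–17:30, 19:30–20:00.
Chen ∩ Lars ∩ Elena: 15:00–16:00.
Windows ≥ 30 min: 15:00–16:00.
Earliest such window starts at 15:00.

15:00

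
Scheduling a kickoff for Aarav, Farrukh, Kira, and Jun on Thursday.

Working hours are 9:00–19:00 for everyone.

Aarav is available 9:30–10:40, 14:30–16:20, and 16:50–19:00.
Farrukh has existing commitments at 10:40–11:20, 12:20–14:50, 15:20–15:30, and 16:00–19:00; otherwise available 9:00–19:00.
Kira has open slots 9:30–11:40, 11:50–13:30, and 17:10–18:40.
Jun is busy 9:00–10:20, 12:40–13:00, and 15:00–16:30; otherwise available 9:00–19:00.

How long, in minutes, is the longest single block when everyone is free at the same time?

Farrukh free within 09:00–19:00: 09:00–10:40, 11:20–12:20, 14:50–15:20, 15:30–16:00.
Jun free within 09:00–19:00: 10:20–12:40, 13:00–15:00, 16:30–19:00.
Aarav ∩ Farrukh: 09:30–10:40, 14:50–15:20, 15:30–16:00.
Aarav ∩ Farrukh ∩ Kira: 09:30–10:40.
Aarav ∩ Farrukh ∩ Kira ∩ Jun: 10:20–10:40.
Single common window of 20 minutes.

20 minutes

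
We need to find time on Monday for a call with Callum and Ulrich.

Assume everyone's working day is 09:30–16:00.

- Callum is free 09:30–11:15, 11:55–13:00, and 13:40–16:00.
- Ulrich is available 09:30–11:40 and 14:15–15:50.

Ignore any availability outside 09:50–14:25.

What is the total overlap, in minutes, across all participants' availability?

95 minutes

Callum ∩ Ulrich: 09:30–11:15, 14:15–15:50.
Restricted to 09:50–14:25: 09:50–11:15, 14:15–14:25.
Total common minutes: 85 + 10 = 95.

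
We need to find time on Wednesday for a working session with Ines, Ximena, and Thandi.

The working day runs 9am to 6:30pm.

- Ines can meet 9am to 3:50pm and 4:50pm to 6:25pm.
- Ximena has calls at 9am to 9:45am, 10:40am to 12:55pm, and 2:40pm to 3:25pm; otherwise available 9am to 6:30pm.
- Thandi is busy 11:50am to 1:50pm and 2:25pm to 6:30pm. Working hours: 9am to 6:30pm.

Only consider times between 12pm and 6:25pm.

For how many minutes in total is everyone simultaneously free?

Ximena free within 09:00–18:30: 09:45–10:40, 12:55–14:40, 15:25–18:30.
Thandi free within 09:00–18:30: 09:00–11:50, 13:50–14:25.
Ines ∩ Ximena: 09:45–10:40, 12:55–14:40, 15:25–15:50, 16:50–18:25.
Ines ∩ Ximena ∩ Thandi: 09:45–10:40, 13:50–14:25.
Restricted to 12:00–18:25: 13:50–14:25.
Total common minutes: 35.

35 minutes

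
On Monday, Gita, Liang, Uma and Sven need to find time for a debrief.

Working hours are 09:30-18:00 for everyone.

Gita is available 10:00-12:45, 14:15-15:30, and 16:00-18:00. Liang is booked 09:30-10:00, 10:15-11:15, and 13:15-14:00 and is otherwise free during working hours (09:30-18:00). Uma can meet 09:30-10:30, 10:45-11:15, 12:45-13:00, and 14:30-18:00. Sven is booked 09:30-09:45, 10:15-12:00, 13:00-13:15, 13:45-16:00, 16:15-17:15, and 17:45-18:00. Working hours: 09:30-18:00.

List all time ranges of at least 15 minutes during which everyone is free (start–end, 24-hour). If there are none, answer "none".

10:00–10:15, 16:00–16:15, 17:15–17:45

Liang free within 09:30–18:00: 10:00–10:15, 11:15–13:15, 14:00–18:00.
Sven free within 09:30–18:00: 09:45–10:15, 12:00–13:00, 13:15–13:45, 16:00–16:15, 17:15–17:45.
Gita ∩ Liang: 10:00–10:15, 11:15–12:45, 14:15–15:30, 16:00–18:00.
Gita ∩ Liang ∩ Uma: 10:00–10:15, 14:30–15:30, 16:00–18:00.
Gita ∩ Liang ∩ Uma ∩ Sven: 10:00–10:15, 16:00–16:15, 17:15–17:45.
Windows ≥ 15 min: 10:00–10:15, 16:00–16:15, 17:15–17:45.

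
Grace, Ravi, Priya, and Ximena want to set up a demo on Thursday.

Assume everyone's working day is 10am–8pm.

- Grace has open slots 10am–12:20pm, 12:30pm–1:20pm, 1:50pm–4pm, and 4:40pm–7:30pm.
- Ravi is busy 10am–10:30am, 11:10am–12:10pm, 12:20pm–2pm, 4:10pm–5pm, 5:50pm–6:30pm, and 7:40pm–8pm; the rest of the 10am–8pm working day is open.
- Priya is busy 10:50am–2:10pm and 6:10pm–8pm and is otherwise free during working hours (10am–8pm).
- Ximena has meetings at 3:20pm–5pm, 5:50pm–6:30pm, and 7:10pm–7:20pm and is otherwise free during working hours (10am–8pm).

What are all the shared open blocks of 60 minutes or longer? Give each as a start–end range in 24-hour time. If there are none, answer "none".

14:10–15:20

Ravi free within 10:00–20:00: 10:30–11:10, 12:10–12:20, 14:00–16:10, 17:00–17:50, 18:30–19:40.
Priya free within 10:00–20:00: 10:00–10:50, 14:10–18:10.
Ximena free within 10:00–20:00: 10:00–15:20, 17:00–17:50, 18:30–19:10, 19:20–20:00.
Grace ∩ Ravi: 10:30–11:10, 12:10–12:20, 14:00–16:00, 17:00–17:50, 18:30–19:30.
Grace ∩ Ravi ∩ Priya: 10:30–10:50, 14:10–16:00, 17:00–17:50.
Grace ∩ Ravi ∩ Priya ∩ Ximena: 10:30–10:50, 14:10–15:20, 17:00–17:50.
Windows ≥ 60 min: 14:10–15:20.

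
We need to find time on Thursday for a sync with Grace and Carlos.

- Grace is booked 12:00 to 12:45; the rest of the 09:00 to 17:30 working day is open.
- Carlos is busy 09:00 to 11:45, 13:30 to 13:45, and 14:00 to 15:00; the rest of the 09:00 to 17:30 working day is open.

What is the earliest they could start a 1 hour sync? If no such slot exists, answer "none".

Grace free within 09:00–17:30: 09:00–12:00, 12:45–17:30.
Carlos free within 09:00–17:30: 11:45–13:30, 13:45–14:00, 15:00–17:30.
Grace ∩ Carlos: 11:45–12:00, 12:45–13:30, 13:45–14:00, 15:00–17:30.
Windows ≥ 60 min: 15:00–17:30.
Earliest such window starts at 15:00.

15:00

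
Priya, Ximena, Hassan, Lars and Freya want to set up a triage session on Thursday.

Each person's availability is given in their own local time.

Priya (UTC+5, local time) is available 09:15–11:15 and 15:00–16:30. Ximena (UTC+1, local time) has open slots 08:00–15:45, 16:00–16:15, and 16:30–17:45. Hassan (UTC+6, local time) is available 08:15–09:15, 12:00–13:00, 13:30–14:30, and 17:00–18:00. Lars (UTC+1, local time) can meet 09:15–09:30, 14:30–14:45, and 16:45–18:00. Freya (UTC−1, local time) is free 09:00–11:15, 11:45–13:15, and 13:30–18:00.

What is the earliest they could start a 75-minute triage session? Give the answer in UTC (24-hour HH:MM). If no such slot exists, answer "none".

none

Priya → UTC: 04:15–06:15, 10:00–11:30.
Ximena → UTC: 07:00–14:45, 15:00–15:15, 15:30–16:45.
Hassan → UTC: 02:15–03:15, 06:00–07:00, 07:30–08:30, 11:00–12:00.
Lars → UTC: 08:15–08:30, 13:30–13:45, 15:45–17:00.
Freya → UTC: 10:00–12:15, 12:45–14:15, 14:30–19:00.
Priya ∩ Ximena: 10:00–11:30.
Priya ∩ Ximena ∩ Hassan: 11:00–11:30.
Priya ∩ Ximena ∩ Hassan ∩ Lars: (none).
Priya ∩ Ximena ∩ Hassan ∩ Lars ∩ Freya: (none).
Windows ≥ 75 min: (none).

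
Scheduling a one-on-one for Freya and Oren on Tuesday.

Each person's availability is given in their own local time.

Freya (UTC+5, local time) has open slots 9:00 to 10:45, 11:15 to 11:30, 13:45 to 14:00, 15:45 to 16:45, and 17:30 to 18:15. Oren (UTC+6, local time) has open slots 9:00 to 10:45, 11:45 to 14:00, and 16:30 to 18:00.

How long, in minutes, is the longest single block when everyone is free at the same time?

Freya → UTC: 04:00–05:45, 06:15–06:30, 08:45–09:00, 10:45–11:45, 12:30–13:15.
Oren → UTC: 03:00–04:45, 05:45–08:00, 10:30–12:00.
Freya ∩ Oren: 04:00–04:45, 06:15–06:30, 10:45–11:45.
Common window lengths: 45, 15, 60 min; longest is 60.

60 minutes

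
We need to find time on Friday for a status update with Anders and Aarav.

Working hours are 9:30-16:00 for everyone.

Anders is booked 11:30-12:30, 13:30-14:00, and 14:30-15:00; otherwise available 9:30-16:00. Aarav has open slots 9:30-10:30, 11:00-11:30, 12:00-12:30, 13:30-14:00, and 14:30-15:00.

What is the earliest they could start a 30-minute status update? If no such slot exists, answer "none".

Anders free within 09:30–16:00: 09:30–11:30, 12:30–13:30, 14:00–14:30, 15:00–16:00.
Anders ∩ Aarav: 09:30–10:30, 11:00–11:30.
Windows ≥ 30 min: 09:30–10:30, 11:00–11:30.
Earliest such window starts at 09:30.

09:30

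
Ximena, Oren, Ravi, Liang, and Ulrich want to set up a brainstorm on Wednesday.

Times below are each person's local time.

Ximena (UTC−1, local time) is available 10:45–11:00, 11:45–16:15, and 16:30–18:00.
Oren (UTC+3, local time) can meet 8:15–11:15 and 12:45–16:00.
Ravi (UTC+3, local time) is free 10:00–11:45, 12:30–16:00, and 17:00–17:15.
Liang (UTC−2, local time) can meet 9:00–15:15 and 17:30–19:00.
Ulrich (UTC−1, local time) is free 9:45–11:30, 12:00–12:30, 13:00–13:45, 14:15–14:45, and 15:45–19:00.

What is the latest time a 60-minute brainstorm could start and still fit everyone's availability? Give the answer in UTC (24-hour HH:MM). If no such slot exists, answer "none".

Ximena → UTC: 11:45–12:00, 12:45–17:15, 17:30–19:00.
Oren → UTC: 05:15–08:15, 09:45–13:00.
Ravi → UTC: 07:00–08:45, 09:30–13:00, 14:00–14:15.
Liang → UTC: 11:00–17:15, 19:30–21:00.
Ulrich → UTC: 10:45–12:30, 13:00–13:30, 14:00–14:45, 15:15–15:45, 16:45–20:00.
Ximena ∩ Oren: 11:45–12:00, 12:45–13:00.
Ximena ∩ Oren ∩ Ravi: 11:45–12:00, 12:45–13:00.
Ximena ∩ Oren ∩ Ravi ∩ Liang: 11:45–12:00, 12:45–13:00.
Ximena ∩ Oren ∩ Ravi ∩ Liang ∩ Ulrich: 11:45–12:00.
Windows ≥ 60 min: (none).

none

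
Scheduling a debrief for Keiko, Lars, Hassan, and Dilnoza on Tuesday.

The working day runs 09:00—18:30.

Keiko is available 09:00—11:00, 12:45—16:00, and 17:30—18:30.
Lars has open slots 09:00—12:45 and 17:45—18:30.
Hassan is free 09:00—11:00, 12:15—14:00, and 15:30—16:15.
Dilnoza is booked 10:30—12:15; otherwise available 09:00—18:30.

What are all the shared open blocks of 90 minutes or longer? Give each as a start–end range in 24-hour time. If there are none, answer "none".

Dilnoza free within 09:00–18:30: 09:00–10:30, 12:15–18:30.
Keiko ∩ Lars: 09:00–11:00, 17:45–18:30.
Keiko ∩ Lars ∩ Hassan: 09:00–11:00.
Keiko ∩ Lars ∩ Hassan ∩ Dilnoza: 09:00–10:30.
Windows ≥ 90 min: 09:00–10:30.

09:00–10:30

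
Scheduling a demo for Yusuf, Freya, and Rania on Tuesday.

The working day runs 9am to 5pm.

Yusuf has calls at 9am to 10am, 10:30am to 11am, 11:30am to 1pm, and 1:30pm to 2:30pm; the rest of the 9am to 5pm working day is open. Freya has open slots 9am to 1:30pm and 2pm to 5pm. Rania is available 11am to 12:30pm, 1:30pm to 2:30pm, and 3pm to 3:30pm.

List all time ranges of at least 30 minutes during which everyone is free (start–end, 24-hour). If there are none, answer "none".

Yusuf free within 09:00–17:00: 10:00–10:30, 11:00–11:30, 13:00–13:30, 14:30–17:00.
Yusuf ∩ Freya: 10:00–10:30, 11:00–11:30, 13:00–13:30, 14:30–17:00.
Yusuf ∩ Freya ∩ Rania: 11:00–11:30, 15:00–15:30.
Windows ≥ 30 min: 11:00–11:30, 15:00–15:30.

11:00–11:30, 15:00–15:30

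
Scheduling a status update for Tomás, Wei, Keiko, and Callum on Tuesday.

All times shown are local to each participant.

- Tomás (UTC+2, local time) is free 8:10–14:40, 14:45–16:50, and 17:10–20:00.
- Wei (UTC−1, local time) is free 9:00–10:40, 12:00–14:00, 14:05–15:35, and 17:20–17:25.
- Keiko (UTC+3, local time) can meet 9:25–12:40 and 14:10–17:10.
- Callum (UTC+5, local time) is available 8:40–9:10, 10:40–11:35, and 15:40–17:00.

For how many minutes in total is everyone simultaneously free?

Tomás → UTC: 06:10–12:40, 12:45–14:50, 15:10–18:00.
Wei → UTC: 10:00–11:40, 13:00–15:00, 15:05–16:35, 18:20–18:25.
Keiko → UTC: 06:25–09:40, 11:10–14:10.
Callum → UTC: 03:40–04:10, 05:40–06:35, 10:40–12:00.
Tomás ∩ Wei: 10:00–11:40, 13:00–14:50, 15:10–16:35.
Tomás ∩ Wei ∩ Keiko: 11:10–11:40, 13:00–14:10.
Tomás ∩ Wei ∩ Keiko ∩ Callum: 11:10–11:40.
Total common minutes: 30.

30 minutes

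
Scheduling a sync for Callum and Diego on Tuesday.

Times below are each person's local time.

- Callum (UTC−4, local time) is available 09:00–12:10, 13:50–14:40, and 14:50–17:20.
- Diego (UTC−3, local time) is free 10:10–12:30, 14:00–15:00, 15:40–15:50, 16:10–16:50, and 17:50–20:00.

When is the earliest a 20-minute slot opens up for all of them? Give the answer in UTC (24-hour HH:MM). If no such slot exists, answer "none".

13:10

Callum → UTC: 13:00–16:10, 17:50–18:40, 18:50–21:20.
Diego → UTC: 13:10–15:30, 17:00–18:00, 18:40–18:50, 19:10–19:50, 20:50–23:00.
Callum ∩ Diego: 13:10–15:30, 17:50–18:00, 19:10–19:50, 20:50–21:20.
Windows ≥ 20 min: 13:10–15:30, 19:10–19:50, 20:50–21:20.
Earliest such window starts at 13:10.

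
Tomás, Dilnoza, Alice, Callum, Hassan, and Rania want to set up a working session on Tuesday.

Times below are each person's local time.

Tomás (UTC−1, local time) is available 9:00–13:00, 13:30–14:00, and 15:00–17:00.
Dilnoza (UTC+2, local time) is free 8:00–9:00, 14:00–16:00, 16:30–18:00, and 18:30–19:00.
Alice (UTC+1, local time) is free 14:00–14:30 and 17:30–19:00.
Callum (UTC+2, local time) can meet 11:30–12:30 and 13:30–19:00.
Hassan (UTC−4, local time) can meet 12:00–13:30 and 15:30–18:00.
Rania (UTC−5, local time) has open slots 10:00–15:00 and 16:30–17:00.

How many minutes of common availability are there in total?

Tomás → UTC: 10:00–14:00, 14:30–15:00, 16:00–18:00.
Dilnoza → UTC: 06:00–07:00, 12:00–14:00, 14:30–16:00, 16:30–17:00.
Alice → UTC: 13:00–13:30, 16:30–18:00.
Callum → UTC: 09:30–10:30, 11:30–17:00.
Hassan → UTC: 16:00–17:30, 19:30–22:00.
Rania → UTC: 15:00–20:00, 21:30–22:00.
Tomás ∩ Dilnoza: 12:00–14:00, 14:30–15:00, 16:30–17:00.
Tomás ∩ Dilnoza ∩ Alice: 13:00–13:30, 16:30–17:00.
Tomás ∩ Dilnoza ∩ Alice ∩ Callum: 13:00–13:30, 16:30–17:00.
Tomás ∩ Dilnoza ∩ Alice ∩ Callum ∩ Hassan: 16:30–17:00.
Tomás ∩ Dilnoza ∩ Alice ∩ Callum ∩ Hassan ∩ Rania: 16:30–17:00.
Total common minutes: 30.

30 minutes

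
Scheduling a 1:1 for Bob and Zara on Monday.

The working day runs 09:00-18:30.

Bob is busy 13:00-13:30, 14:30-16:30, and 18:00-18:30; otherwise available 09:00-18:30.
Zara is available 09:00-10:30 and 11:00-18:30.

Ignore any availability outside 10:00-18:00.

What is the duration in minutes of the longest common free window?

120 minutes

Bob free within 09:00–18:30: 09:00–13:00, 13:30–14:30, 16:30–18:00.
Bob ∩ Zara: 09:00–10:30, 11:00–13:00, 13:30–14:30, 16:30–18:00.
Restricted to 10:00–18:00: 10:00–10:30, 11:00–13:00, 13:30–14:30, 16:30–18:00.
Common window lengths: 30, 120, 60, 90 min; longest is 120.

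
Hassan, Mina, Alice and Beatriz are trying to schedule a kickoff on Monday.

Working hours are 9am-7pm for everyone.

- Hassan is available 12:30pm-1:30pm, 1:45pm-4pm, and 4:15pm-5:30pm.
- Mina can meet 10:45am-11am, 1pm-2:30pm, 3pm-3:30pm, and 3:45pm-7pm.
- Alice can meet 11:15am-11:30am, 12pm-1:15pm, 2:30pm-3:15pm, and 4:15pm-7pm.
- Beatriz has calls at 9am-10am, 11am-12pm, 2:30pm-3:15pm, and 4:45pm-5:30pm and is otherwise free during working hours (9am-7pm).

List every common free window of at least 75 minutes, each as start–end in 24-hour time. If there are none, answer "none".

Beatriz free within 09:00–19:00: 10:00–11:00, 12:00–14:30, 15:15–16:45, 17:30–19:00.
Hassan ∩ Mina: 13:00–13:30, 13:45–14:30, 15:00–15:30, 15:45–16:00, 16:15–17:30.
Hassan ∩ Mina ∩ Alice: 13:00–13:15, 15:00–15:15, 16:15–17:30.
Hassan ∩ Mina ∩ Alice ∩ Beatriz: 13:00–13:15, 16:15–16:45.
Windows ≥ 75 min: (none).

none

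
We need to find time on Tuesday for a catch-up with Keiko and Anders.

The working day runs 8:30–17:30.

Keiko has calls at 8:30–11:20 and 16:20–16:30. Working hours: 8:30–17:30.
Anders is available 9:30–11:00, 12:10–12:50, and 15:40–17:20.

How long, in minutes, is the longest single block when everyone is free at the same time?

Keiko free within 08:30–17:30: 11:20–16:20, 16:30–17:30.
Keiko ∩ Anders: 12:10–12:50, 15:40–16:20, 16:30–17:20.
Common window lengths: 40, 40, 50 min; longest is 50.

50 minutes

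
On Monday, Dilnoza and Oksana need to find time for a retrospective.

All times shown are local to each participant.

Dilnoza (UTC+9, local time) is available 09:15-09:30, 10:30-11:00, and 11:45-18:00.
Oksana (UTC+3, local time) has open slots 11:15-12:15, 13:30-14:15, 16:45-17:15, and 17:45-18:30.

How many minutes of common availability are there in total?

45 minutes

Dilnoza → UTC: 00:15–00:30, 01:30–02:00, 02:45–09:00.
Oksana → UTC: 08:15–09:15, 10:30–11:15, 13:45–14:15, 14:45–15:30.
Dilnoza ∩ Oksana: 08:15–09:00.
Total common minutes: 45.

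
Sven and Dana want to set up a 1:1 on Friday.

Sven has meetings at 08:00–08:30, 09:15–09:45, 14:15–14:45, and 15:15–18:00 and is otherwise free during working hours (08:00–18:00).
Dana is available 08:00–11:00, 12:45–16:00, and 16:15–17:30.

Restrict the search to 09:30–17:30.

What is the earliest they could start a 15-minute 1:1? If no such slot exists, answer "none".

Sven free within 08:00–18:00: 08:30–09:15, 09:45–14:15, 14:45–15:15.
Sven ∩ Dana: 08:30–09:15, 09:45–11:00, 12:45–14:15, 14:45–15:15.
Restricted to 09:30–17:30: 09:45–11:00, 12:45–14:15, 14:45–15:15.
Windows ≥ 15 min: 09:45–11:00, 12:45–14:15, 14:45–15:15.
Earliest such window starts at 09:45.

09:45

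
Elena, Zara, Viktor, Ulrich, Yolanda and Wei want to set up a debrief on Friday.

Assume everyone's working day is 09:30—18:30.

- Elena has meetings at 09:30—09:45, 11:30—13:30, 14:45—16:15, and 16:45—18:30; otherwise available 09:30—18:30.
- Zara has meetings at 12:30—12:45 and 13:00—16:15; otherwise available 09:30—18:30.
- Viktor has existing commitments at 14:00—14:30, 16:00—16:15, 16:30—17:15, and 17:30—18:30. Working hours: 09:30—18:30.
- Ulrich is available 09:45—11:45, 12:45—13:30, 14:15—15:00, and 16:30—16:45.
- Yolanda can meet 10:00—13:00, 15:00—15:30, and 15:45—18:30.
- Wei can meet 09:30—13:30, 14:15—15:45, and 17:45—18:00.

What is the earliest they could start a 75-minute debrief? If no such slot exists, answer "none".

Elena free within 09:30–18:30: 09:45–11:30, 13:30–14:45, 16:15–16:45.
Zara free within 09:30–18:30: 09:30–12:30, 12:45–13:00, 16:15–18:30.
Viktor free within 09:30–18:30: 09:30–14:00, 14:30–16:00, 16:15–16:30, 17:15–17:30.
Elena ∩ Zara: 09:45–11:30, 16:15–16:45.
Elena ∩ Zara ∩ Viktor: 09:45–11:30, 16:15–16:30.
Elena ∩ Zara ∩ Viktor ∩ Ulrich: 09:45–11:30.
Elena ∩ Zara ∩ Viktor ∩ Ulrich ∩ Yolanda: 10:00–11:30.
Elena ∩ Zara ∩ Viktor ∩ Ulrich ∩ Yolanda ∩ Wei: 10:00–11:30.
Windows ≥ 75 min: 10:00–11:30.
Earliest such window starts at 10:00.

10:00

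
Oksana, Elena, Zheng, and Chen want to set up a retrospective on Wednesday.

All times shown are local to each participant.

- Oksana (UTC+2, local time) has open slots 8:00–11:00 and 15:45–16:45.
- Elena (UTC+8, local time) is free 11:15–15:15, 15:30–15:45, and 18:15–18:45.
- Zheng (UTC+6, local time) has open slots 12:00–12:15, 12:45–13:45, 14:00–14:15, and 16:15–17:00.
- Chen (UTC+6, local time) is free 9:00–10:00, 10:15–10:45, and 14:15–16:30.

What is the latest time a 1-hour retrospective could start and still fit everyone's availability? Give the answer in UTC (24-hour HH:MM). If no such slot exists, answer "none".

Oksana → UTC: 06:00–09:00, 13:45–14:45.
Elena → UTC: 03:15–07:15, 07:30–07:45, 10:15–10:45.
Zheng → UTC: 06:00–06:15, 06:45–07:45, 08:00–08:15, 10:15–11:00.
Chen → UTC: 03:00–04:00, 04:15–04:45, 08:15–10:30.
Oksana ∩ Elena: 06:00–07:15, 07:30–07:45.
Oksana ∩ Elena ∩ Zheng: 06:00–06:15, 06:45–07:15, 07:30–07:45.
Oksana ∩ Elena ∩ Zheng ∩ Chen: (none).
Windows ≥ 60 min: (none).

none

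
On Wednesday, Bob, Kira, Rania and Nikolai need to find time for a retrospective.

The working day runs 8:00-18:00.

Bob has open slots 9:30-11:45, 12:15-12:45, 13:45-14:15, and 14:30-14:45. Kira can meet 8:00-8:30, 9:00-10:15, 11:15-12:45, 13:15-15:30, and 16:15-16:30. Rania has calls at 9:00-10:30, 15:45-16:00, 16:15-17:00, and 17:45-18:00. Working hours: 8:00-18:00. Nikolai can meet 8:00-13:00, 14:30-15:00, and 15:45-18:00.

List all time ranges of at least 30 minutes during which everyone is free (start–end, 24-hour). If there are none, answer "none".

Rania free within 08:00–18:00: 08:00–09:00, 10:30–15:45, 16:00–16:15, 17:00–17:45.
Bob ∩ Kira: 09:30–10:15, 11:15–11:45, 12:15–12:45, 13:45–14:15, 14:30–14:45.
Bob ∩ Kira ∩ Rania: 11:15–11:45, 12:15–12:45, 13:45–14:15, 14:30–14:45.
Bob ∩ Kira ∩ Rania ∩ Nikolai: 11:15–11:45, 12:15–12:45, 14:30–14:45.
Windows ≥ 30 min: 11:15–11:45, 12:15–12:45.

11:15–11:45, 12:15–12:45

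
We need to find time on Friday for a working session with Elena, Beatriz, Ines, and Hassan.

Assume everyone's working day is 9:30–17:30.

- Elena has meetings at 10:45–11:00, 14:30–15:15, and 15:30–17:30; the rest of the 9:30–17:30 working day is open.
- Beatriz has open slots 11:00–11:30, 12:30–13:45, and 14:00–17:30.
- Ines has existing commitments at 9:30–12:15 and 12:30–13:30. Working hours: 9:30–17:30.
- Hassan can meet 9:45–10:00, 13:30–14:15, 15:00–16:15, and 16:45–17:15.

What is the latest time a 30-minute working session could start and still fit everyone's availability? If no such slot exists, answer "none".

Elena free within 09:30–17:30: 09:30–10:45, 11:00–14:30, 15:15–15:30.
Ines free within 09:30–17:30: 12:15–12:30, 13:30–17:30.
Elena ∩ Beatriz: 11:00–11:30, 12:30–13:45, 14:00–14:30, 15:15–15:30.
Elena ∩ Beatriz ∩ Ines: 13:30–13:45, 14:00–14:30, 15:15–15:30.
Elena ∩ Beatriz ∩ Ines ∩ Hassan: 13:30–13:45, 14:00–14:15, 15:15–15:30.
Windows ≥ 30 min: (none).

none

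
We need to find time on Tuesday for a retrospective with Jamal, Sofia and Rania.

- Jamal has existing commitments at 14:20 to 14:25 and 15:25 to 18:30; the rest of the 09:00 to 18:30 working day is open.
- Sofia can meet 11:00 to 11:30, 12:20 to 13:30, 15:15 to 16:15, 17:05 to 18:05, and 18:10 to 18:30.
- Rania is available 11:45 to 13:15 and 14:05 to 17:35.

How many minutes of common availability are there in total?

65 minutes

Jamal free within 09:00–18:30: 09:00–14:20, 14:25–15:25.
Jamal ∩ Sofia: 11:00–11:30, 12:20–13:30, 15:15–15:25.
Jamal ∩ Sofia ∩ Rania: 12:20–13:15, 15:15–15:25.
Total common minutes: 55 + 10 = 65.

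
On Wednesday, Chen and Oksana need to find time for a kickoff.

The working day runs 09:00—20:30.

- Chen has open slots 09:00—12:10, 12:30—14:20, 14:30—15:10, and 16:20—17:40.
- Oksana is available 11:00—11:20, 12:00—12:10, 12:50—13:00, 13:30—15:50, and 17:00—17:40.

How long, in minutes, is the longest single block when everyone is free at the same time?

50 minutes

Chen ∩ Oksana: 11:00–11:20, 12:00–12:10, 12:50–13:00, 13:30–14:20, 14:30–15:10, 17:00–17:40.
Common window lengths: 20, 10, 10, 50, 40, 40 min; longest is 50.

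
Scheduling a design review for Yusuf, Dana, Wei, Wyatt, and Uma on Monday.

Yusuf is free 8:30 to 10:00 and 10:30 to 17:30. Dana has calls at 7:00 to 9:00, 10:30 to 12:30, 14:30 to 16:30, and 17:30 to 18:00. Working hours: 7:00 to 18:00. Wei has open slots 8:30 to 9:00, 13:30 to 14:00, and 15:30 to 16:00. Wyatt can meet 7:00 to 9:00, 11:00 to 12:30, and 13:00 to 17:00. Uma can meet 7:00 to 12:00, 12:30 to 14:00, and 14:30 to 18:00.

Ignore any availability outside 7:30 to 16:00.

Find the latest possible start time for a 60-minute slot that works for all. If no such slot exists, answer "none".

none

Dana free within 07:00–18:00: 09:00–10:30, 12:30–14:30, 16:30–17:30.
Yusuf ∩ Dana: 09:00–10:00, 12:30–14:30, 16:30–17:30.
Yusuf ∩ Dana ∩ Wei: 13:30–14:00.
Yusuf ∩ Dana ∩ Wei ∩ Wyatt: 13:30–14:00.
Yusuf ∩ Dana ∩ Wei ∩ Wyatt ∩ Uma: 13:30–14:00.
Restricted to 07:30–16:00: 13:30–14:00.
Windows ≥ 60 min: (none).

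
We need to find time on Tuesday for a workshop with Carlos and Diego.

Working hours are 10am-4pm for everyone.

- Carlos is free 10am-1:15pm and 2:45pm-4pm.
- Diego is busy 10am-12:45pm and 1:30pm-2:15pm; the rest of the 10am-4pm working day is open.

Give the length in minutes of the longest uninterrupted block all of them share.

75 minutes

Diego free within 10:00–16:00: 12:45–13:30, 14:15–16:00.
Carlos ∩ Diego: 12:45–13:15, 14:45–16:00.
Common window lengths: 30, 75 min; longest is 75.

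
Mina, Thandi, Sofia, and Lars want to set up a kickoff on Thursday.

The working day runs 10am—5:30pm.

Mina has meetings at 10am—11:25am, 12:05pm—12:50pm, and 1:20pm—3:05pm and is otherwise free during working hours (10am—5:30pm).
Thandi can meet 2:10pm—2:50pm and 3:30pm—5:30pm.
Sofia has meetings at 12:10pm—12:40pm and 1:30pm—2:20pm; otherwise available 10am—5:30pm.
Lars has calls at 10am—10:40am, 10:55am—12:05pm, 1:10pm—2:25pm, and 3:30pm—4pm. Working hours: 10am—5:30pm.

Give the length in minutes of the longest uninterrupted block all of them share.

Mina free within 10:00–17:30: 11:25–12:05, 12:50–13:20, 15:05–17:30.
Sofia free within 10:00–17:30: 10:00–12:10, 12:40–13:30, 14:20–17:30.
Lars free within 10:00–17:30: 10:40–10:55, 12:05–13:10, 14:25–15:30, 16:00–17:30.
Mina ∩ Thandi: 15:30–17:30.
Mina ∩ Thandi ∩ Sofia: 15:30–17:30.
Mina ∩ Thandi ∩ Sofia ∩ Lars: 16:00–17:30.
Single common window of 90 minutes.

90 minutes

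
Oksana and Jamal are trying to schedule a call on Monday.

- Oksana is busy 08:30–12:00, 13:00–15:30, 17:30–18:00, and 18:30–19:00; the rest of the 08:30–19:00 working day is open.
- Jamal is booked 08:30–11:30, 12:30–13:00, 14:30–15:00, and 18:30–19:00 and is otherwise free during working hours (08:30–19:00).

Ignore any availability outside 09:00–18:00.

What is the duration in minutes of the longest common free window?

Oksana free within 08:30–19:00: 12:00–13:00, 15:30–17:30, 18:00–18:30.
Jamal free within 08:30–19:00: 11:30–12:30, 13:00–14:30, 15:00–18:30.
Oksana ∩ Jamal: 12:00–12:30, 15:30–17:30, 18:00–18:30.
Restricted to 09:00–18:00: 12:00–12:30, 15:30–17:30.
Common window lengths: 30, 120 min; longest is 120.

120 minutes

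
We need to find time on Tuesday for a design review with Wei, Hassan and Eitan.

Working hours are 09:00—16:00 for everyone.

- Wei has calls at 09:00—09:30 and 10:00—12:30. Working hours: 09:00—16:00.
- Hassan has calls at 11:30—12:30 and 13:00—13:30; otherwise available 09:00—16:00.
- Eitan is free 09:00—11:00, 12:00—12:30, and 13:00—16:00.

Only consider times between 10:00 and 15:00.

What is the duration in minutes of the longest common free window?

Wei free within 09:00–16:00: 09:30–10:00, 12:30–16:00.
Hassan free within 09:00–16:00: 09:00–11:30, 12:30–13:00, 13:30–16:00.
Wei ∩ Hassan: 09:30–10:00, 12:30–13:00, 13:30–16:00.
Wei ∩ Hassan ∩ Eitan: 09:30–10:00, 13:30–16:00.
Restricted to 10:00–15:00: 13:30–15:00.
Single common window of 90 minutes.

90 minutes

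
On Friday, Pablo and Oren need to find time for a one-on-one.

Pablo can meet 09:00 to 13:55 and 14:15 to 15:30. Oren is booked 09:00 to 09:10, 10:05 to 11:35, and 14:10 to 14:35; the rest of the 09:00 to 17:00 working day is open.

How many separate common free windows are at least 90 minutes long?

Oren free within 09:00–17:00: 09:10–10:05, 11:35–14:10, 14:35–17:00.
Pablo ∩ Oren: 09:10–10:05, 11:35–13:55, 14:35–15:30.
Windows ≥ 90 min: 11:35–13:55.
That's 1 window.

1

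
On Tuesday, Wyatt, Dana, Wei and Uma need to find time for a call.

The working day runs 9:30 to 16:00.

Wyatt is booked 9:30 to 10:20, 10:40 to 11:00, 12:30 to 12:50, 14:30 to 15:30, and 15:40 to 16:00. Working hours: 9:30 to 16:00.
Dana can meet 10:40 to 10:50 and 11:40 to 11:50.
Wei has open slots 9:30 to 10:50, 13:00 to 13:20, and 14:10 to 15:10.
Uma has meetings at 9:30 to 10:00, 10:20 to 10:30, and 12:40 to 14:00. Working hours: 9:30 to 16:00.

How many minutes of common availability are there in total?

Wyatt free within 09:30–16:00: 10:20–10:40, 11:00–12:30, 12:50–14:30, 15:30–15:40.
Uma free within 09:30–16:00: 10:00–10:20, 10:30–12:40, 14:00–16:00.
Wyatt ∩ Dana: 11:40–11:50.
Wyatt ∩ Dana ∩ Wei: (none).
Wyatt ∩ Dana ∩ Wei ∩ Uma: (none).
Total common minutes: 0.

0 minutes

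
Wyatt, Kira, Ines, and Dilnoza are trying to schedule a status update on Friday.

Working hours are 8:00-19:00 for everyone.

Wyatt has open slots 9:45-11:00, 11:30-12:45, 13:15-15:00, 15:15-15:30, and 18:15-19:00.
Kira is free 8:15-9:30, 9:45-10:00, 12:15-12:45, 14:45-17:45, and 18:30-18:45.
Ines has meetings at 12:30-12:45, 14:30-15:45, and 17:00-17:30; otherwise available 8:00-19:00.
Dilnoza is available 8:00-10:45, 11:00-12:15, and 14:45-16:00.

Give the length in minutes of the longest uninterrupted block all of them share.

15 minutes

Ines free within 08:00–19:00: 08:00–12:30, 12:45–14:30, 15:45–17:00, 17:30–19:00.
Wyatt ∩ Kira: 09:45–10:00, 12:15–12:45, 14:45–15:00, 15:15–15:30, 18:30–18:45.
Wyatt ∩ Kira ∩ Ines: 09:45–10:00, 12:15–12:30, 18:30–18:45.
Wyatt ∩ Kira ∩ Ines ∩ Dilnoza: 09:45–10:00.
Single common window of 15 minutes.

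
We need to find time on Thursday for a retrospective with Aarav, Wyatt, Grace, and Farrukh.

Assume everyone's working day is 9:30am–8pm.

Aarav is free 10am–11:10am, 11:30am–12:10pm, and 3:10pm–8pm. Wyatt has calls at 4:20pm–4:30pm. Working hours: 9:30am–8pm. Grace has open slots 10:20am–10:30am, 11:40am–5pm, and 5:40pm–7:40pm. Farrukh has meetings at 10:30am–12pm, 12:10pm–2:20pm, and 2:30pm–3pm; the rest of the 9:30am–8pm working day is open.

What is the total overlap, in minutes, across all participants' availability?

Wyatt free within 09:30–20:00: 09:30–16:20, 16:30–20:00.
Farrukh free within 09:30–20:00: 09:30–10:30, 12:00–12:10, 14:20–14:30, 15:00–20:00.
Aarav ∩ Wyatt: 10:00–11:10, 11:30–12:10, 15:10–16:20, 16:30–20:00.
Aarav ∩ Wyatt ∩ Grace: 10:20–10:30, 11:40–12:10, 15:10–16:20, 16:30–17:00, 17:40–19:40.
Aarav ∩ Wyatt ∩ Grace ∩ Farrukh: 10:20–10:30, 12:00–12:10, 15:10–16:20, 16:30–17:00, 17:40–19:40.
Total common minutes: 10 + 10 + 70 + 30 + 120 = 240.

240 minutes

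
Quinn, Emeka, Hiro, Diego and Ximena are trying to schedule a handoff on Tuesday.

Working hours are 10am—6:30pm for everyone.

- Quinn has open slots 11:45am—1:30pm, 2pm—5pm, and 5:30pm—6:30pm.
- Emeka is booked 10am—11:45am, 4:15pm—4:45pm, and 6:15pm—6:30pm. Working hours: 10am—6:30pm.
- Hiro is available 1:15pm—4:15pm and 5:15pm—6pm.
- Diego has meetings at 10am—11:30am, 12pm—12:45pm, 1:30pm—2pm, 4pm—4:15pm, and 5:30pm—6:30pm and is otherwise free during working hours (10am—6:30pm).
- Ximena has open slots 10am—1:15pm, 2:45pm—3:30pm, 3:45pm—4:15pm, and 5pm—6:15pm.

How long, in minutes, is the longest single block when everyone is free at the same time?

45 minutes

Emeka free within 10:00–18:30: 11:45–16:15, 16:45–18:15.
Diego free within 10:00–18:30: 11:30–12:00, 12:45–13:30, 14:00–16:00, 16:15–17:30.
Quinn ∩ Emeka: 11:45–13:30, 14:00–16:15, 16:45–17:00, 17:30–18:15.
Quinn ∩ Emeka ∩ Hiro: 13:15–13:30, 14:00–16:15, 17:30–18:00.
Quinn ∩ Emeka ∩ Hiro ∩ Diego: 13:15–13:30, 14:00–16:00.
Quinn ∩ Emeka ∩ Hiro ∩ Diego ∩ Ximena: 14:45–15:30, 15:45–16:00.
Common window lengths: 45, 15 min; longest is 45.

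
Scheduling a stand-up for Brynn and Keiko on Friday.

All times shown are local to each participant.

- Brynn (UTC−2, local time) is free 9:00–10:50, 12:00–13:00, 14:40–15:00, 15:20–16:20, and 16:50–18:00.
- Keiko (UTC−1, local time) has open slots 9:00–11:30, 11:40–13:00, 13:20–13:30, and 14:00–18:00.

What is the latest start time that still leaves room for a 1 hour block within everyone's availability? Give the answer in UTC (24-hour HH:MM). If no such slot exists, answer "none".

17:20

Brynn → UTC: 11:00–12:50, 14:00–15:00, 16:40–17:00, 17:20–18:20, 18:50–20:00.
Keiko → UTC: 10:00–12:30, 12:40–14:00, 14:20–14:30, 15:00–19:00.
Brynn ∩ Keiko: 11:00–12:30, 12:40–12:50, 14:20–14:30, 16:40–17:00, 17:20–18:20, 18:50–19:00.
Windows ≥ 60 min: 11:00–12:30, 17:20–18:20.
Latest start in the last window 17:20–18:20 is 18:20 − 60 min = 17:20.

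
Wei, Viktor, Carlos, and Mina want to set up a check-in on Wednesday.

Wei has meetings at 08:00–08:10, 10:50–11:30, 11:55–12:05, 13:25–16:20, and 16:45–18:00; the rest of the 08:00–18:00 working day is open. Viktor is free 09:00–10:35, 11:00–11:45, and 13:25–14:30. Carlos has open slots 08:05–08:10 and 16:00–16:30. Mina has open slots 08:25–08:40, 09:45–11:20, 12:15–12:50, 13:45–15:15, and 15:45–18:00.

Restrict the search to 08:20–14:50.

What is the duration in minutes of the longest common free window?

Wei free within 08:00–18:00: 08:10–10:50, 11:30–11:55, 12:05–13:25, 16:20–16:45.
Wei ∩ Viktor: 09:00–10:35, 11:30–11:45.
Wei ∩ Viktor ∩ Carlos: (none).
Wei ∩ Viktor ∩ Carlos ∩ Mina: (none).
Restricted to 08:20–14:50: (none).
No common window.

0 minutes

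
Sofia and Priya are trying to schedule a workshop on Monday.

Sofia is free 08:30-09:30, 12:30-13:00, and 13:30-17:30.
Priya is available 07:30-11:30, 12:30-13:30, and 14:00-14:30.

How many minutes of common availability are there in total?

120 minutes

Sofia ∩ Priya: 08:30–09:30, 12:30–13:00, 14:00–14:30.
Total common minutes: 60 + 30 + 30 = 120.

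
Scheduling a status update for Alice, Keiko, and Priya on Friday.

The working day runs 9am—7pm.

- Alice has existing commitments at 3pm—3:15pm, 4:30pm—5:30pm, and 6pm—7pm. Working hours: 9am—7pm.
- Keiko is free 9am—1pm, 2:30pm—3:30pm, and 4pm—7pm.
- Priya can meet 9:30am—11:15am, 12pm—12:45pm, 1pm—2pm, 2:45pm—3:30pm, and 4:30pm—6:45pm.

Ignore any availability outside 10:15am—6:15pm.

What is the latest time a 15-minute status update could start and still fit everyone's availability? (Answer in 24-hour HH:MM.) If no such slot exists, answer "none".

17:45

Alice free within 09:00–19:00: 09:00–15:00, 15:15–16:30, 17:30–18:00.
Alice ∩ Keiko: 09:00–13:00, 14:30–15:00, 15:15–15:30, 16:00–16:30, 17:30–18:00.
Alice ∩ Keiko ∩ Priya: 09:30–11:15, 12:00–12:45, 14:45–15:00, 15:15–15:30, 17:30–18:00.
Restricted to 10:15–18:15: 10:15–11:15, 12:00–12:45, 14:45–15:00, 15:15–15:30, 17:30–18:00.
Windows ≥ 15 min: 10:15–11:15, 12:00–12:45, 14:45–15:00, 15:15–15:30, 17:30–18:00.
Latest start in the last window 17:30–18:00 is 18:00 − 15 min = 17:45.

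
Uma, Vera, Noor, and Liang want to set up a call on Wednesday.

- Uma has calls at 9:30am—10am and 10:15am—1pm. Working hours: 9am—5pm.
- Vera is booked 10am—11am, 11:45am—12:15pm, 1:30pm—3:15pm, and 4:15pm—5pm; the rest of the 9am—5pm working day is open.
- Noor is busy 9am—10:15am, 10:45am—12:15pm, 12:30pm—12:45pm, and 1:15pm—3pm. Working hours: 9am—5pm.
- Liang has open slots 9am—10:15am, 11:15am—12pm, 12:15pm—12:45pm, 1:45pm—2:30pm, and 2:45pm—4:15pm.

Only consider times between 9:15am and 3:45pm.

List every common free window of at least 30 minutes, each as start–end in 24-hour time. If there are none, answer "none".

15:15–15:45

Uma free within 09:00–17:00: 09:00–09:30, 10:00–10:15, 13:00–17:00.
Vera free within 09:00–17:00: 09:00–10:00, 11:00–11:45, 12:15–13:30, 15:15–16:15.
Noor free within 09:00–17:00: 10:15–10:45, 12:15–12:30, 12:45–13:15, 15:00–17:00.
Uma ∩ Vera: 09:00–09:30, 13:00–13:30, 15:15–16:15.
Uma ∩ Vera ∩ Noor: 13:00–13:15, 15:15–16:15.
Uma ∩ Vera ∩ Noor ∩ Liang: 15:15–16:15.
Restricted to 09:15–15:45: 15:15–15:45.
Windows ≥ 30 min: 15:15–15:45.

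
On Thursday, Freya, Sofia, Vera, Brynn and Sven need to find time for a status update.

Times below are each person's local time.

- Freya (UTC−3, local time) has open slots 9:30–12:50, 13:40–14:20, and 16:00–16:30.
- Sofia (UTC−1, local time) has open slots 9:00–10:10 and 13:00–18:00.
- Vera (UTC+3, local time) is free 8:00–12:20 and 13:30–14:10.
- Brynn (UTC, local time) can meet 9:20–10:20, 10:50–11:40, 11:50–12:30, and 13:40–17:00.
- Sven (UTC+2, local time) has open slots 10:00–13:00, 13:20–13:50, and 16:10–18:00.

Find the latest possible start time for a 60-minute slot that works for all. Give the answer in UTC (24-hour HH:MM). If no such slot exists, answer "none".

none

Freya → UTC: 12:30–15:50, 16:40–17:20, 19:00–19:30.
Sofia → UTC: 10:00–11:10, 14:00–19:00.
Vera → UTC: 05:00–09:20, 10:30–11:10.
Brynn → UTC: 09:20–10:20, 10:50–11:40, 11:50–12:30, 13:40–17:00.
Sven → UTC: 08:00–11:00, 11:20–11:50, 14:10–16:00.
Freya ∩ Sofia: 14:00–15:50, 16:40–17:20.
Freya ∩ Sofia ∩ Vera: (none).
Freya ∩ Sofia ∩ Vera ∩ Brynn: (none).
Freya ∩ Sofia ∩ Vera ∩ Brynn ∩ Sven: (none).
Windows ≥ 60 min: (none).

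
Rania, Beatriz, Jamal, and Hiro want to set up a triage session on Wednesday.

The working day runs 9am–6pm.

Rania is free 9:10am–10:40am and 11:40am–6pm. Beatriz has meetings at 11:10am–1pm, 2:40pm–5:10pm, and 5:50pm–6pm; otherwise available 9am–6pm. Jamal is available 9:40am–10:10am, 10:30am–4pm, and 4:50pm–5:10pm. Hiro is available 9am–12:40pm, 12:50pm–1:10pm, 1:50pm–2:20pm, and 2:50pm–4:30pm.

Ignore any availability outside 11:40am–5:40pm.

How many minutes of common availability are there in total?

40 minutes

Beatriz free within 09:00–18:00: 09:00–11:10, 13:00–14:40, 17:10–17:50.
Rania ∩ Beatriz: 09:10–10:40, 13:00–14:40, 17:10–17:50.
Rania ∩ Beatriz ∩ Jamal: 09:40–10:10, 10:30–10:40, 13:00–14:40.
Rania ∩ Beatriz ∩ Jamal ∩ Hiro: 09:40–10:10, 10:30–10:40, 13:00–13:10, 13:50–14:20.
Restricted to 11:40–17:40: 13:00–13:10, 13:50–14:20.
Total common minutes: 10 + 30 = 40.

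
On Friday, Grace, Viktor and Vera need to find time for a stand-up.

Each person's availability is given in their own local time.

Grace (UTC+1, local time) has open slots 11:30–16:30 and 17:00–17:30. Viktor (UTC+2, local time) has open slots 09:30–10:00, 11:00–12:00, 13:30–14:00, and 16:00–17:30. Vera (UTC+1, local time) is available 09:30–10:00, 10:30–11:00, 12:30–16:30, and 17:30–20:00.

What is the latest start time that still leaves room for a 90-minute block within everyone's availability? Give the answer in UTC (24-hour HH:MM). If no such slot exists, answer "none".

Grace → UTC: 10:30–15:30, 16:00–16:30.
Viktor → UTC: 07:30–08:00, 09:00–10:00, 11:30–12:00, 14:00–15:30.
Vera → UTC: 08:30–09:00, 09:30–10:00, 11:30–15:30, 16:30–19:00.
Grace ∩ Viktor: 11:30–12:00, 14:00–15:30.
Grace ∩ Viktor ∩ Vera: 11:30–12:00, 14:00–15:30.
Windows ≥ 90 min: 14:00–15:30.
Latest start in the last window 14:00–15:30 is 15:30 − 90 min = 14:00.

14:00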